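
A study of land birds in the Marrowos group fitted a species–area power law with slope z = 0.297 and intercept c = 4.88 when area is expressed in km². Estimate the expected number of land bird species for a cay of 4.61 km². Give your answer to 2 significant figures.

S = 4.88 × 4.61^0.297
ln S = ln 4.88 + 0.297 × ln 4.61 = 1.5851 + 0.297 × 1.5282 = 2.0390
S = e^2.0390 ≈ 7.683

7.7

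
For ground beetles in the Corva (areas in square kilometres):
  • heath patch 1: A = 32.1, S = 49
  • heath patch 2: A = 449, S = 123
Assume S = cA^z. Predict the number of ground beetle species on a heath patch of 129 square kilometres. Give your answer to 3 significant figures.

z = ln(123/49) / ln(449/32.1) = 0.9204 / 2.6382 = 0.3489
c = 49 / 32.1^0.3489 = 49 / 3.354 = 14.61
S₃ = 14.61 × 129^0.3489 = 14.61 × 5.449 ≈ 79.6

79.6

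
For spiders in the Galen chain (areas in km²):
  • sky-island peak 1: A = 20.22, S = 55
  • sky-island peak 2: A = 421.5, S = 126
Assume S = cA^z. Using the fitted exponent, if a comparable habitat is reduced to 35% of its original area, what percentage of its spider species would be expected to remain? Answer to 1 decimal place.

z = ln(126/55) / ln(421.5/20.22) = 0.8289 / 3.0371 = 0.2729
S_new/S_old = (A_new/A_old)^z = 0.35^0.2729 = exp(0.2729 × -1.0498) = 0.7509

75.1%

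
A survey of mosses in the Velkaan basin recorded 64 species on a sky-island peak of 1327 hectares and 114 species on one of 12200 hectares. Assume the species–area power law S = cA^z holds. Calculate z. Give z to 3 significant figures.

0.260

Taking logs: ln S = ln c + z ln A, so z = (ln S₂ − ln S₁)/(ln A₂ − ln A₁).
z = ln(114/64) / ln(12200/1327) = ln(1.781) / ln(9.194) = 0.5773 / 2.2185 = 0.2602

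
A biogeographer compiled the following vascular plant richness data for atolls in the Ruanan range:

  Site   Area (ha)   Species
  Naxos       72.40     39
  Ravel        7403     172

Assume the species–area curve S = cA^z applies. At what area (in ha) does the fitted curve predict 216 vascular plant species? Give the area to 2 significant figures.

15000 ha

z = ln(172/39) / ln(7403/72.4) = 1.4839 / 4.6274 = 0.3207
c = 39 / 72.4^0.3207 = 39 / 3.948 = 9.878
A = (216/9.878)^(1/0.3207) ⇒ ln A = ln(21.87)/0.3207 = 9.6200
A = e^9.6200 ≈ 15062 ha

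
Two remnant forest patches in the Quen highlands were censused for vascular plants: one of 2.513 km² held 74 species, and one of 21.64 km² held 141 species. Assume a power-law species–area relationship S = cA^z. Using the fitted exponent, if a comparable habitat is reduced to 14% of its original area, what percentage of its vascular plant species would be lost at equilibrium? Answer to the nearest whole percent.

44%

z = ln(141/74) / ln(21.64/2.513) = 0.6447 / 2.1531 = 0.2994
S_new/S_old = (A_new/A_old)^z = 0.14^0.2994 = exp(0.2994 × -1.9661) = 0.555
Fraction lost = 1 − 0.555 = 0.445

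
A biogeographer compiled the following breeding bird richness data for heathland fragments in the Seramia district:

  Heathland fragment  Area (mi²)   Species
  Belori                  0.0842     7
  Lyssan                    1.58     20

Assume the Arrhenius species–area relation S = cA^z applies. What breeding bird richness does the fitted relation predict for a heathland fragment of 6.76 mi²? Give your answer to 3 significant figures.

33.7

z = ln(20/7) / ln(1.58/0.0842) = 1.0498 / 2.9320 = 0.3581
c = 7 / 0.0842^0.3581 = 7 / 0.4123 = 16.98
S₃ = 16.98 × 6.76^0.3581 = 16.98 × 1.982 ≈ 33.66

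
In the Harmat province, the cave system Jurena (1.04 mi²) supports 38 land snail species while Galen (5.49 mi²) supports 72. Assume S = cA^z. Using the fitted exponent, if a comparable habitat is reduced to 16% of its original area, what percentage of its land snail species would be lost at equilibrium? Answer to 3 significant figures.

50.5%

z = ln(72/38) / ln(5.49/1.04) = 0.6391 / 1.6637 = 0.3841
S_new/S_old = (A_new/A_old)^z = 0.16^0.3841 = exp(0.3841 × -1.8326) = 0.4946
Fraction lost = 1 − 0.4946 = 0.5054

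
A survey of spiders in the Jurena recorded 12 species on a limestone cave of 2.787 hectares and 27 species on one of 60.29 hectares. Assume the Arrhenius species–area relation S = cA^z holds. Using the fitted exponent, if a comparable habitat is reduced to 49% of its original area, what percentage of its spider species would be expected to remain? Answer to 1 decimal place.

z = ln(27/12) / ln(60.29/2.787) = 0.8109 / 3.0742 = 0.2638
S_new/S_old = (A_new/A_old)^z = 0.49^0.2638 = exp(0.2638 × -0.7133) = 0.8285

82.8%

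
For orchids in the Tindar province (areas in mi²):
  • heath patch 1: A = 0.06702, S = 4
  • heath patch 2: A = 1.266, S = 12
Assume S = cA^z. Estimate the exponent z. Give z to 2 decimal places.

Taking logs: ln S = ln c + z ln A, so z = (ln S₂ − ln S₁)/(ln A₂ − ln A₁).
z = ln(12/4) / ln(1.266/0.06702) = ln(3) / ln(18.89) = 1.0986 / 2.9386 = 0.3739

0.37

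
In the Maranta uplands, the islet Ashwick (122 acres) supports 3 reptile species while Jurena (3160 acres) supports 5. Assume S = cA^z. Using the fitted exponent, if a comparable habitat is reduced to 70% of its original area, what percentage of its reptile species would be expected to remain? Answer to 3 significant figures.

z = ln(5/3) / ln(3160/122) = 0.5108 / 3.2543 = 0.1570
S_new/S_old = (A_new/A_old)^z = 0.7^0.1570 = exp(0.1570 × -0.3567) = 0.9456

94.6%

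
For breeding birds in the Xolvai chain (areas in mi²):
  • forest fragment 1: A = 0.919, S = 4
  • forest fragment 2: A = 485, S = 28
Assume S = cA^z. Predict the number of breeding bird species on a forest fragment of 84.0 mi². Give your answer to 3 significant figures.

16.2

z = ln(28/4) / ln(485/0.919) = 1.9459 / 6.2686 = 0.3104
c = 4 / 0.919^0.3104 = 4 / 0.9741 = 4.106
S₃ = 4.106 × 84^0.3104 = 4.106 × 3.957 ≈ 16.25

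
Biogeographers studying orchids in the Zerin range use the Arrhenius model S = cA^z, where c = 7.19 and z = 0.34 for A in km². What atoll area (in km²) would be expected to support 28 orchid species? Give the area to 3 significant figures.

54.5 km²

28 = 7.19 × A^0.34  ⇒  A^0.34 = 28/7.19 = 3.894
ln A = ln(3.894) / 0.34 = 1.3595 / 0.34 = 3.9986
A = e^3.9986 ≈ 54.52 km²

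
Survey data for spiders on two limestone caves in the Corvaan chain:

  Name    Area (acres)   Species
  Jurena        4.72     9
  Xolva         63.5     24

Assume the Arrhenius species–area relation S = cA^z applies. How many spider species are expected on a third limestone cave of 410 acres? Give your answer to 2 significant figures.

49

z = ln(24/9) / ln(63.5/4.72) = 0.9808 / 2.5992 = 0.3774
c = 9 / 4.72^0.3774 = 9 / 1.796 = 5.011
S₃ = 5.011 × 410^0.3774 = 5.011 × 9.682 ≈ 48.51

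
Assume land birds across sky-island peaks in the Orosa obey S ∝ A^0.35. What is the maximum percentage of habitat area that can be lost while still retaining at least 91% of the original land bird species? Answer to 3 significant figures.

Need (A_new/A_old)^0.35 = 0.91, so A_new/A_old = 0.91^(1/0.35) = 0.91^2.857
ln(A_new/A_old) = ln 0.91 / 0.35 = -0.0943 / 0.35 = -0.2695
A_new/A_old = e^-0.2695 ≈ 0.7638
Fraction that can be lost = 1 − 0.7638 = 0.2362

23.6%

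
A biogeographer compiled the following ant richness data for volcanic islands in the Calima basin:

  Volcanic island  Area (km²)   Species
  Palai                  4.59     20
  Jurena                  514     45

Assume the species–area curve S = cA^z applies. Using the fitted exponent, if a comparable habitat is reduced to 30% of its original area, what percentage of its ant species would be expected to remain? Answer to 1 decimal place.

z = ln(45/20) / ln(514/4.59) = 0.8109 / 4.7183 = 0.1719
S_new/S_old = (A_new/A_old)^z = 0.3^0.1719 = exp(0.1719 × -1.2040) = 0.8131

81.3%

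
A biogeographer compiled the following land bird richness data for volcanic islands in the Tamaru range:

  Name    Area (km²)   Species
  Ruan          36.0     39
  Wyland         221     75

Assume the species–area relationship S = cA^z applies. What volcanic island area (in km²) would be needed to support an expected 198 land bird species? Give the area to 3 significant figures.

3270 km²

z = ln(75/39) / ln(221/36) = 0.6539 / 1.8146 = 0.3604
c = 39 / 36^0.3604 = 39 / 3.638 = 10.72
A = (198/10.72)^(1/0.3604) ⇒ ln A = ln(18.47)/0.3604 = 8.0921
A = e^8.0921 ≈ 3268 km²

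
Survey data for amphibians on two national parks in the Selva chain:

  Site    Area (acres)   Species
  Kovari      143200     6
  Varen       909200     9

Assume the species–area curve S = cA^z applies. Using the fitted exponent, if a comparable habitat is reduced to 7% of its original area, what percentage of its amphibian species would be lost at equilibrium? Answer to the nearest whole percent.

z = ln(9/6) / ln(909200/143200) = 0.4055 / 1.8483 = 0.2194
S_new/S_old = (A_new/A_old)^z = 0.07^0.2194 = exp(0.2194 × -2.6593) = 0.558
Fraction lost = 1 − 0.558 = 0.442

44%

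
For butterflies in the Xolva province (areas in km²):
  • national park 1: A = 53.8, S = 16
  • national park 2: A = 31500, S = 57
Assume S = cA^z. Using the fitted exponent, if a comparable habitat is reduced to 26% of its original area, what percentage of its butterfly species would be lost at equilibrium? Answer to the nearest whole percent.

24%

z = ln(57/16) / ln(31500/53.8) = 1.2705 / 6.3725 = 0.1994
S_new/S_old = (A_new/A_old)^z = 0.26^0.1994 = exp(0.1994 × -1.3471) = 0.7645
Fraction lost = 1 − 0.7645 = 0.2355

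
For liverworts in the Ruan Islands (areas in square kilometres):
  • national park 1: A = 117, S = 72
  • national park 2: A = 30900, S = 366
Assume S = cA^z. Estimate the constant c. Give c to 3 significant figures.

18.0

z = ln(S₂/S₁) / ln(A₂/A₁) = ln(366/72) / ln(30900/117) = 1.6260 / 5.5763 = 0.2916
c = S₁ / A₁^z = 72 / 117^0.2916 = 72 / 4.009 = 17.96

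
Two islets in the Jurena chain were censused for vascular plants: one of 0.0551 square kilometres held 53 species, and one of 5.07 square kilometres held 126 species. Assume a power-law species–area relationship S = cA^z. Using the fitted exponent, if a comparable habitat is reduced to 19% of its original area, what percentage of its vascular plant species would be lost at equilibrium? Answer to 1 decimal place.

z = ln(126/53) / ln(5.07/0.0551) = 0.8660 / 4.5219 = 0.1915
S_new/S_old = (A_new/A_old)^z = 0.19^0.1915 = exp(0.1915 × -1.6607) = 0.7276
Fraction lost = 1 − 0.7276 = 0.2724

27.2%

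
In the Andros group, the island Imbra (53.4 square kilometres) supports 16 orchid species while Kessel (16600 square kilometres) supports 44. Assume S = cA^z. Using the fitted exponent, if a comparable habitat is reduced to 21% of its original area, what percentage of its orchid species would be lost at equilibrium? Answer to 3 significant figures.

z = ln(44/16) / ln(16600/53.4) = 1.0116 / 5.7393 = 0.1763
S_new/S_old = (A_new/A_old)^z = 0.21^0.1763 = exp(0.1763 × -1.5606) = 0.7595
Fraction lost = 1 − 0.7595 = 0.2405

24.0%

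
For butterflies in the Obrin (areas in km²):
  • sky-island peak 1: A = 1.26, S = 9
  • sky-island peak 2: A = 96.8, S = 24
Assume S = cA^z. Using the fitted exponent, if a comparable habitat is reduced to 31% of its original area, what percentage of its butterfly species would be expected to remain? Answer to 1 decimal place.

76.8%

z = ln(24/9) / ln(96.8/1.26) = 0.9808 / 4.3415 = 0.2259
S_new/S_old = (A_new/A_old)^z = 0.31^0.2259 = exp(0.2259 × -1.1712) = 0.7675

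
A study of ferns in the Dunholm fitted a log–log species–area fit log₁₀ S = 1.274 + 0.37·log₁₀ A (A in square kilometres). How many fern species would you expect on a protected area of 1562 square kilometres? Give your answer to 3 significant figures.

S = 18.79 × 1562^0.37
ln S = ln 18.79 + 0.37 × ln 1562 = 2.9335 + 0.37 × 7.3537 = 5.6544
S = e^5.6544 ≈ 285.5

286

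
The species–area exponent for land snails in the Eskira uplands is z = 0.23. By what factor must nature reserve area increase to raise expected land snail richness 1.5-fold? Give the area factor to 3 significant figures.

5.83

(A₂/A₁)^0.23 = 1.5, so A₂/A₁ = 1.5^(1/0.23) = 1.5^4.348
ln(A₂/A₁) = ln 1.5 / 0.23 = 0.4055 / 0.23 = 1.7629
A₂/A₁ = e^1.7629 ≈ 5.829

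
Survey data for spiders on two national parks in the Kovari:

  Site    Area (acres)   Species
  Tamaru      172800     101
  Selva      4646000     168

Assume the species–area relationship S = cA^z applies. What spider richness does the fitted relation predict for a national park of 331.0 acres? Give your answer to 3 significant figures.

38.4

z = ln(168/101) / ln(4646000/172800) = 0.5088 / 3.2916 = 0.1546
c = 101 / 172800^0.1546 = 101 / 6.451 = 15.66
S₃ = 15.66 × 331^0.1546 = 15.66 × 2.452 ≈ 38.39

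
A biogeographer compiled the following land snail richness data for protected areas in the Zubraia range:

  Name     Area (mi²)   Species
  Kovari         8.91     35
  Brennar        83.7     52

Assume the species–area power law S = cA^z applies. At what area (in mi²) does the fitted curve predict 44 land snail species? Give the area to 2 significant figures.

z = ln(52/35) / ln(83.7/8.91) = 0.3959 / 2.2401 = 0.1767
c = 35 / 8.91^0.1767 = 35 / 1.472 = 23.78
A = (44/23.78)^(1/0.1767) ⇒ ln A = ln(1.85)/0.1767 = 3.4820
A = e^3.4820 ≈ 32.53 mi²

33 mi²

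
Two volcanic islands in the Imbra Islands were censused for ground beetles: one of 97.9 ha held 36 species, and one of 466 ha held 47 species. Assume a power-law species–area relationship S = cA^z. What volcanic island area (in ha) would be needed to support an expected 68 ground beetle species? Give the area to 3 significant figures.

4050 ha

z = ln(47/36) / ln(466/97.9) = 0.2666 / 1.5602 = 0.1709
c = 36 / 97.9^0.1709 = 36 / 2.189 = 16.45
A = (68/16.45)^(1/0.1709) ⇒ ln A = ln(4.134)/0.1709 = 8.3056
A = e^8.3056 ≈ 4046 ha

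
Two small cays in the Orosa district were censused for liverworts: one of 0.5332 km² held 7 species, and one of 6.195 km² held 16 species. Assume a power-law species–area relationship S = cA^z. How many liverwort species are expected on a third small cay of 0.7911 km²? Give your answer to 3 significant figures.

8.00

z = ln(16/7) / ln(6.195/0.5332) = 0.8267 / 2.4526 = 0.3371
c = 7 / 0.5332^0.3371 = 7 / 0.809 = 8.653
S₃ = 8.653 × 0.7911^0.3371 = 8.653 × 0.9241 ≈ 7.996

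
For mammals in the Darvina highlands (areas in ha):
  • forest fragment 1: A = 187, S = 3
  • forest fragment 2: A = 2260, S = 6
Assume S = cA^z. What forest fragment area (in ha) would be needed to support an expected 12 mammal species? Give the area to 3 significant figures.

27300 ha

z = ln(6/3) / ln(2260/187) = 0.6931 / 2.4920 = 0.2781
c = 3 / 187^0.2781 = 3 / 4.285 = 0.7002
A = (12/0.7002)^(1/0.2781) ⇒ ln A = ln(17.14)/0.2781 = 10.2151
A = e^10.2151 ≈ 27313 ha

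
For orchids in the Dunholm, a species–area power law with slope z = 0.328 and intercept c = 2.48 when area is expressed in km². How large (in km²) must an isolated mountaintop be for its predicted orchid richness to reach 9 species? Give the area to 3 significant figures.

50.9 km²

9 = 2.48 × A^0.328  ⇒  A^0.328 = 9/2.48 = 3.629
ln A = ln(3.629) / 0.328 = 1.2890 / 0.328 = 3.9298
A = e^3.9298 ≈ 50.9 km²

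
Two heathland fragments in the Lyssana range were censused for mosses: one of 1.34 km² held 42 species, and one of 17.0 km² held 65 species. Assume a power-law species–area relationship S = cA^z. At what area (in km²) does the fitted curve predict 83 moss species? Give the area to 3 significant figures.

70.5 km²

z = ln(65/42) / ln(17/1.34) = 0.4367 / 2.5405 = 0.1719
c = 42 / 1.34^0.1719 = 42 / 1.052 = 39.94
A = (83/39.94)^(1/0.1719) ⇒ ln A = ln(2.078)/0.1719 = 4.2553
A = e^4.2553 ≈ 70.48 km²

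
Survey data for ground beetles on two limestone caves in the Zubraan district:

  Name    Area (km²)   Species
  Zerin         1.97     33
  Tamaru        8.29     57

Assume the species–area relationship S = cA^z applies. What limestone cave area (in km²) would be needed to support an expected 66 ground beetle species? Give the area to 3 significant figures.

z = ln(57/33) / ln(8.29/1.97) = 0.5465 / 1.4370 = 0.3803
c = 33 / 1.97^0.3803 = 33 / 1.294 = 25.5
A = (66/25.5)^(1/0.3803) ⇒ ln A = ln(2.588)/0.3803 = 2.5005
A = e^2.5005 ≈ 12.19 km²

12.2 km²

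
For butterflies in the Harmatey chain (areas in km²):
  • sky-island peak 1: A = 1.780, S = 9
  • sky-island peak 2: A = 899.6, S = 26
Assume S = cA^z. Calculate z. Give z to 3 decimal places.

Taking logs: ln S = ln c + z ln A, so z = (ln S₂ − ln S₁)/(ln A₂ − ln A₁).
z = ln(26/9) / ln(899.6/1.78) = ln(2.889) / ln(505.4) = 1.0609 / 6.2253 = 0.1704

0.170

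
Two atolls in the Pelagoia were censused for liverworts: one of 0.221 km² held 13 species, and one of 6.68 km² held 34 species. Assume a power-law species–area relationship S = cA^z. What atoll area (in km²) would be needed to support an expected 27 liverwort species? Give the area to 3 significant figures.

2.95 km²

z = ln(34/13) / ln(6.68/0.221) = 0.9614 / 3.4087 = 0.2820
c = 13 / 0.221^0.2820 = 13 / 0.6533 = 19.9
A = (27/19.9)^(1/0.2820) ⇒ ln A = ln(1.357)/0.2820 = 1.0818
A = e^1.0818 ≈ 2.95 km²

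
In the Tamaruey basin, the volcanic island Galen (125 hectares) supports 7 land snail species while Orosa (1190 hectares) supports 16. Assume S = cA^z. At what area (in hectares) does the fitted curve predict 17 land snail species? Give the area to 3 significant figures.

z = ln(16/7) / ln(1190/125) = 0.8267 / 2.2534 = 0.3669
c = 7 / 125^0.3669 = 7 / 5.879 = 1.191
A = (17/1.191)^(1/0.3669) ⇒ ln A = ln(14.28)/0.3669 = 7.2470
A = e^7.2470 ≈ 1404 hectares

1400 hectares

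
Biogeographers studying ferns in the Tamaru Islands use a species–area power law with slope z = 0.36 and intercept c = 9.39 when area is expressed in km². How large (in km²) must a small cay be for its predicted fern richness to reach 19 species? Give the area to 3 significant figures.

7.08 km²

19 = 9.39 × A^0.36  ⇒  A^0.36 = 19/9.39 = 2.023
ln A = ln(2.023) / 0.36 = 0.7048 / 0.36 = 1.9578
A = e^1.9578 ≈ 7.083 km²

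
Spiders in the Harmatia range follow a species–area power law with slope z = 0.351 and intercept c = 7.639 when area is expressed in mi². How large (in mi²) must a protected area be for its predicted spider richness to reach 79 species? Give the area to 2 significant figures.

780 mi²

79 = 7.639 × A^0.351  ⇒  A^0.351 = 79/7.639 = 10.34
ln A = ln(10.34) / 0.351 = 2.3362 / 0.351 = 6.6558
A = e^6.6558 ≈ 777.3 mi²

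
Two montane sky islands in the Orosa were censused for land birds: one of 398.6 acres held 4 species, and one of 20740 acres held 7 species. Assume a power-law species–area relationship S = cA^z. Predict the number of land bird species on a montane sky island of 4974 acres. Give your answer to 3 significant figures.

z = ln(7/4) / ln(20740/398.6) = 0.5596 / 3.9519 = 0.1416
c = 4 / 398.6^0.1416 = 4 / 2.335 = 1.713
S₃ = 1.713 × 4974^0.1416 = 1.713 × 3.338 ≈ 5.719

5.72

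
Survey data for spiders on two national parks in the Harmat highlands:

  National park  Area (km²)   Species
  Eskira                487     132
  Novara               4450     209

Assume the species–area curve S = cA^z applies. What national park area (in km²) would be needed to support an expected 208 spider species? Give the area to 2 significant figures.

4300 km²

z = ln(209/132) / ln(4450/487) = 0.4595 / 2.2124 = 0.2077
c = 132 / 487^0.2077 = 132 / 3.616 = 36.51
A = (208/36.51)^(1/0.2077) ⇒ ln A = ln(5.698)/0.2077 = 8.3776
A = e^8.3776 ≈ 4348 km²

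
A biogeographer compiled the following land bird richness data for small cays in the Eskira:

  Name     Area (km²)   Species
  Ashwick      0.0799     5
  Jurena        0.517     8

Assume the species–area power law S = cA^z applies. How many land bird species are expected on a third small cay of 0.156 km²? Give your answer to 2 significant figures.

5.9

z = ln(8/5) / ln(0.517/0.0799) = 0.4700 / 1.8673 = 0.2517
c = 5 / 0.0799^0.2517 = 5 / 0.5294 = 9.445
S₃ = 9.445 × 0.156^0.2517 = 9.445 × 0.6265 ≈ 5.917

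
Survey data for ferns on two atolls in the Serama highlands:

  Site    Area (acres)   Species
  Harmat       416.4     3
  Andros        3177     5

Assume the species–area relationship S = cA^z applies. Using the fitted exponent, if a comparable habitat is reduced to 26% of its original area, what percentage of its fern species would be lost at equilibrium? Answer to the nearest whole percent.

z = ln(5/3) / ln(3177/416.4) = 0.5108 / 2.0320 = 0.2514
S_new/S_old = (A_new/A_old)^z = 0.26^0.2514 = exp(0.2514 × -1.3471) = 0.7127
Fraction lost = 1 − 0.7127 = 0.2873

29%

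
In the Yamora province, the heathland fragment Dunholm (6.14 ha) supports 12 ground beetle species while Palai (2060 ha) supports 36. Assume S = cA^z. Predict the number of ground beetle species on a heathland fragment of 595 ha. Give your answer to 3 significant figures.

z = ln(36/12) / ln(2060/6.14) = 1.0986 / 5.8156 = 0.1889
c = 12 / 6.14^0.1889 = 12 / 1.409 = 8.517
S₃ = 8.517 × 595^0.1889 = 8.517 × 3.343 ≈ 28.47

28.5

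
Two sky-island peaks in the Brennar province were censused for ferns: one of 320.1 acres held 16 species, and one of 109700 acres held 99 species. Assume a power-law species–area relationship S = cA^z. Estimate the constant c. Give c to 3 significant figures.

z = ln(S₂/S₁) / ln(A₂/A₁) = ln(99/16) / ln(109700/320.1) = 1.8225 / 5.8369 = 0.3122
c = S₁ / A₁^z = 16 / 320.1^0.3122 = 16 / 6.057 = 2.642

2.64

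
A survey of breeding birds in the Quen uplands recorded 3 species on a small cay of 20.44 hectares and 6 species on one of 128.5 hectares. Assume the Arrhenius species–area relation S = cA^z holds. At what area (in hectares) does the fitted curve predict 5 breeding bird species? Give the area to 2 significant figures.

z = ln(6/3) / ln(128.5/20.44) = 0.6931 / 1.8384 = 0.3770
c = 3 / 20.44^0.3770 = 3 / 3.12 = 0.9617
A = (5/0.9617)^(1/0.3770) ⇒ ln A = ln(5.199)/0.3770 = 4.3724
A = e^4.3724 ≈ 79.23 hectares

79 hectares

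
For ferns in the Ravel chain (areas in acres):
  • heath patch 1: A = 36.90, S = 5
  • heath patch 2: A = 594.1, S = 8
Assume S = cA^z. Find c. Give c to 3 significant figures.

2.72

z = ln(S₂/S₁) / ln(A₂/A₁) = ln(8/5) / ln(594.1/36.9) = 0.4700 / 2.7788 = 0.1691
c = S₁ / A₁^z = 5 / 36.9^0.1691 = 5 / 1.841 = 2.716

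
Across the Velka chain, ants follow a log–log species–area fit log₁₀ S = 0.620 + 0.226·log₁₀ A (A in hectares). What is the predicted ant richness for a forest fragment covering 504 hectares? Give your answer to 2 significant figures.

17

S = 4.169 × 504^0.226
ln S = ln 4.169 + 0.226 × ln 504 = 1.4276 + 0.226 × 6.2226 = 2.8339
S = e^2.8339 ≈ 17.01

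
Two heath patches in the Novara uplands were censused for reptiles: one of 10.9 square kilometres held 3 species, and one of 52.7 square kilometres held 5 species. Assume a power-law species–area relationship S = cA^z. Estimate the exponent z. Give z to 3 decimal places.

0.324

Taking logs: ln S = ln c + z ln A, so z = (ln S₂ − ln S₁)/(ln A₂ − ln A₁).
z = ln(5/3) / ln(52.7/10.9) = ln(1.667) / ln(4.835) = 0.5108 / 1.5759 = 0.3242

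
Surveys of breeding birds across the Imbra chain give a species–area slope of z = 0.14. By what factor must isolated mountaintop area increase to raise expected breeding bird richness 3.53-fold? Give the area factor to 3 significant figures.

(A₂/A₁)^0.14 = 3.53, so A₂/A₁ = 3.53^(1/0.14) = 3.53^7.143
ln(A₂/A₁) = ln 3.53 / 0.14 = 1.2613 / 0.14 = 9.0093
A₂/A₁ = e^9.0093 ≈ 8179

8180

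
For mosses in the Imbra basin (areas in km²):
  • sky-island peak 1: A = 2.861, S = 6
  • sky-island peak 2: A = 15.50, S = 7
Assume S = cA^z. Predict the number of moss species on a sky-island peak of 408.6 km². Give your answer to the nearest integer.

z = ln(7/6) / ln(15.5/2.861) = 0.1542 / 1.6897 = 0.0912
c = 6 / 2.861^0.0912 = 6 / 1.101 = 5.451
S₃ = 5.451 × 408.6^0.0912 = 5.451 × 1.731 ≈ 9.435

9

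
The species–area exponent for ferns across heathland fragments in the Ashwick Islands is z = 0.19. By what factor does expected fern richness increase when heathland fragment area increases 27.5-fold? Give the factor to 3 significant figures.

S₂/S₁ = (A₂/A₁)^z = 27.5^0.19
ln(S₂/S₁) = 0.19 × ln 27.5 = 0.19 × 3.3142 = 0.6297
S₂/S₁ = e^0.6297 ≈ 1.877

1.88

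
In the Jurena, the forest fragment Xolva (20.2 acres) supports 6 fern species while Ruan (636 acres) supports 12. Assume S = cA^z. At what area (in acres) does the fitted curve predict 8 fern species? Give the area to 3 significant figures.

84.6 acres

z = ln(12/6) / ln(636/20.2) = 0.6931 / 3.4495 = 0.2009
c = 6 / 20.2^0.2009 = 6 / 1.829 = 3.28
A = (8/3.28)^(1/0.2009) ⇒ ln A = ln(2.439)/0.2009 = 4.4374
A = e^4.4374 ≈ 84.55 acres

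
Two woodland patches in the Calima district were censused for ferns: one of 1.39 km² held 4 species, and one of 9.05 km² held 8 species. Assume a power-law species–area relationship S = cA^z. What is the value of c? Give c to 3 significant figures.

3.54

z = ln(S₂/S₁) / ln(A₂/A₁) = ln(8/4) / ln(9.05/1.39) = 0.6931 / 1.8735 = 0.3700
c = S₁ / A₁^z = 4 / 1.39^0.3700 = 4 / 1.13 = 3.541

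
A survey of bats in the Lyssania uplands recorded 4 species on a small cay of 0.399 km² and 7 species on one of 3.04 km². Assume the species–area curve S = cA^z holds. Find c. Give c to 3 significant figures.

z = ln(S₂/S₁) / ln(A₂/A₁) = ln(7/4) / ln(3.04/0.399) = 0.5596 / 2.0307 = 0.2756
c = S₁ / A₁^z = 4 / 0.399^0.2756 = 4 / 0.7763 = 5.153

5.15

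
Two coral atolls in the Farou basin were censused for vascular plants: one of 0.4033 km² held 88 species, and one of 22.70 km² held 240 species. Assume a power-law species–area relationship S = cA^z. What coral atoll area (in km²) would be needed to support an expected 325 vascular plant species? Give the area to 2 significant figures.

z = ln(240/88) / ln(22.7/0.4033) = 1.0033 / 4.0304 = 0.2489
c = 88 / 0.4033^0.2489 = 88 / 0.7977 = 110.3
A = (325/110.3)^(1/0.2489) ⇒ ln A = ln(2.946)/0.2489 = 4.3403
A = e^4.3403 ≈ 76.73 km²

77 km²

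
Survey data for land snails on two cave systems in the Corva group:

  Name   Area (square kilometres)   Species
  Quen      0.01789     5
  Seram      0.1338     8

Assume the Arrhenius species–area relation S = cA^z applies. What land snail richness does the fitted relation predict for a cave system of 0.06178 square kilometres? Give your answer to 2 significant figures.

6.7

z = ln(8/5) / ln(0.1338/0.01789) = 0.4700 / 2.0121 = 0.2336
c = 5 / 0.01789^0.2336 = 5 / 0.3907 = 12.8
S₃ = 12.8 × 0.06178^0.2336 = 12.8 × 0.5219 ≈ 6.679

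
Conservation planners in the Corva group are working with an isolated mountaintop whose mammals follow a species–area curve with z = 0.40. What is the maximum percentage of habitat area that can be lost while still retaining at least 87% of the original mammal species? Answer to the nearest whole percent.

29%

Need (A_new/A_old)^0.4 = 0.87, so A_new/A_old = 0.87^(1/0.4) = 0.87^2.5
ln(A_new/A_old) = ln 0.87 / 0.4 = -0.1393 / 0.4 = -0.3482
A_new/A_old = e^-0.3482 ≈ 0.706
Fraction that can be lost = 1 − 0.706 = 0.294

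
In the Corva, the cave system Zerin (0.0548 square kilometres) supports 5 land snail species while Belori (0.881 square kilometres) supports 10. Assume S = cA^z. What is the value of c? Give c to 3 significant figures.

z = ln(S₂/S₁) / ln(A₂/A₁) = ln(10/5) / ln(0.881/0.0548) = 0.6931 / 2.7774 = 0.2496
c = S₁ / A₁^z = 5 / 0.0548^0.2496 = 5 / 0.4844 = 10.32

10.3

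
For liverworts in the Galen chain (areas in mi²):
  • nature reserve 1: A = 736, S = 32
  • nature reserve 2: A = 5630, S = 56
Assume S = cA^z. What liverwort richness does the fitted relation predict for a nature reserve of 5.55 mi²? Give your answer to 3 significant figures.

z = ln(56/32) / ln(5630/736) = 0.5596 / 2.0346 = 0.2750
c = 32 / 736^0.2750 = 32 / 6.145 = 5.208
S₃ = 5.208 × 5.55^0.2750 = 5.208 × 1.602 ≈ 8.343

8.34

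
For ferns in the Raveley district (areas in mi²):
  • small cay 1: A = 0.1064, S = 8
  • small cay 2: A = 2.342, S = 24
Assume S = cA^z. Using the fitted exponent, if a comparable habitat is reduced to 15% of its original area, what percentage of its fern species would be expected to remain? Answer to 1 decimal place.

51.0%

z = ln(24/8) / ln(2.342/0.1064) = 1.0986 / 3.0916 = 0.3554
S_new/S_old = (A_new/A_old)^z = 0.15^0.3554 = exp(0.3554 × -1.8971) = 0.5096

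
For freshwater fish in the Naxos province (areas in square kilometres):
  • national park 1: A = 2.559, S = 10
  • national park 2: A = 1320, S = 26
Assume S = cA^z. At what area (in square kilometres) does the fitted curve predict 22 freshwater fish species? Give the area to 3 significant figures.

z = ln(26/10) / ln(1320/2.559) = 0.9555 / 6.2458 = 0.1530
c = 10 / 2.559^0.1530 = 10 / 1.155 = 8.661
A = (22/8.661)^(1/0.1530) ⇒ ln A = ln(2.54)/0.1530 = 6.0934
A = e^6.0934 ≈ 442.9 square kilometres

443 square kilometres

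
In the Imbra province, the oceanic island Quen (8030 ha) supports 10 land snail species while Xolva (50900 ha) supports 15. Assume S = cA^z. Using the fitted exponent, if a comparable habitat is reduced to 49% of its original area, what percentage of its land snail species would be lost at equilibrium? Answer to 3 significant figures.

z = ln(15/10) / ln(50900/8030) = 0.4055 / 1.8467 = 0.2196
S_new/S_old = (A_new/A_old)^z = 0.49^0.2196 = exp(0.2196 × -0.7133) = 0.855
Fraction lost = 1 − 0.855 = 0.145

14.5%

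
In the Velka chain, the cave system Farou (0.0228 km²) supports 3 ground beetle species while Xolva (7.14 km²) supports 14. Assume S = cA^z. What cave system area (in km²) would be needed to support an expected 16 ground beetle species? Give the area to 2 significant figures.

12 km²

z = ln(14/3) / ln(7.14/0.0228) = 1.5404 / 5.7467 = 0.2681
c = 3 / 0.0228^0.2681 = 3 / 0.3629 = 8.266
A = (16/8.266)^(1/0.2681) ⇒ ln A = ln(1.936)/0.2681 = 2.4639
A = e^2.4639 ≈ 11.75 km²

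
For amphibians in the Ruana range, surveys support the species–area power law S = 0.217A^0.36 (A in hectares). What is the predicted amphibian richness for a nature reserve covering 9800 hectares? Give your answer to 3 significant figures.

S = 0.217 × 9800^0.36
ln S = ln 0.217 + 0.36 × ln 9800 = -1.5279 + 0.36 × 9.1901 = 1.7806
S = e^1.7806 ≈ 5.933

5.93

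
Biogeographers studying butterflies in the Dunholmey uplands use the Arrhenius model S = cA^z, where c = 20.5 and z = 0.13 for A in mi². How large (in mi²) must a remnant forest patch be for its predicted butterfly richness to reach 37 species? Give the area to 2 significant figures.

37 = 20.5 × A^0.13  ⇒  A^0.13 = 37/20.5 = 1.805
ln A = ln(1.805) / 0.13 = 0.5905 / 0.13 = 4.5423
A = e^4.5423 ≈ 93.9 mi²

94 mi²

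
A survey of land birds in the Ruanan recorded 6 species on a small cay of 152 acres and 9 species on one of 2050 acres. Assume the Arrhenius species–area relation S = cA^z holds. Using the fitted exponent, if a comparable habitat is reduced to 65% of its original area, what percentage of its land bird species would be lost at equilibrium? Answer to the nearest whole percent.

6%

z = ln(9/6) / ln(2050/152) = 0.4055 / 2.6017 = 0.1558
S_new/S_old = (A_new/A_old)^z = 0.65^0.1558 = exp(0.1558 × -0.4308) = 0.9351
Fraction lost = 1 − 0.9351 = 0.06493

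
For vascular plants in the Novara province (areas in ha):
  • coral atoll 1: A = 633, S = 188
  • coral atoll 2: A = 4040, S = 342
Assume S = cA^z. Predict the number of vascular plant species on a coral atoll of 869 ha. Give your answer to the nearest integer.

z = ln(342/188) / ln(4040/633) = 0.5984 / 1.8535 = 0.3228
c = 188 / 633^0.3228 = 188 / 8.024 = 23.43
S₃ = 23.43 × 869^0.3228 = 23.43 × 8.888 ≈ 208.2

208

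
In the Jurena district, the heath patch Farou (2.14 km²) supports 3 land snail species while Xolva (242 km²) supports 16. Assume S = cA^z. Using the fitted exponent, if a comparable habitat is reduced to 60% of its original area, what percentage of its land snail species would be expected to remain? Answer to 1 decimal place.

z = ln(16/3) / ln(242/2.14) = 1.6740 / 4.7281 = 0.3540
S_new/S_old = (A_new/A_old)^z = 0.6^0.3540 = exp(0.3540 × -0.5108) = 0.8346

83.5%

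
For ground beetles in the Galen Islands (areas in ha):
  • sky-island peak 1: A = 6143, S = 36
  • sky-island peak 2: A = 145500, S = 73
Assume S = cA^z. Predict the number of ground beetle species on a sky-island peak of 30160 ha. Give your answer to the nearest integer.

51

z = ln(73/36) / ln(145500/6143) = 0.7069 / 3.1649 = 0.2234
c = 36 / 6143^0.2234 = 36 / 7.018 = 5.13
S₃ = 5.13 × 30160^0.2234 = 5.13 × 10.01 ≈ 51.36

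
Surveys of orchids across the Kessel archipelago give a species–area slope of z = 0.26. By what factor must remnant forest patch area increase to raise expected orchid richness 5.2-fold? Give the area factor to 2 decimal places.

567.36

(A₂/A₁)^0.26 = 5.2, so A₂/A₁ = 5.2^(1/0.26) = 5.2^3.846
ln(A₂/A₁) = ln 5.2 / 0.26 = 1.6487 / 0.26 = 6.3410
A₂/A₁ = e^6.3410 ≈ 567.4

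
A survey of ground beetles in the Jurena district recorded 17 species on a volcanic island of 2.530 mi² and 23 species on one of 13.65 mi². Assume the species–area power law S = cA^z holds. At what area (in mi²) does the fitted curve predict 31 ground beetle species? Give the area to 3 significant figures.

z = ln(23/17) / ln(13.65/2.53) = 0.3023 / 1.6855 = 0.1793
c = 17 / 2.53^0.1793 = 17 / 1.181 = 14.39
A = (31/14.39)^(1/0.1793) ⇒ ln A = ln(2.154)/0.1793 = 4.2781
A = e^4.2781 ≈ 72.11 mi²

72.1 mi²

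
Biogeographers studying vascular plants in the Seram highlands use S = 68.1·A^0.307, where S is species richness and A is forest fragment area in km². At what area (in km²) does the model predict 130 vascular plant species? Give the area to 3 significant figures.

8.22 km²

130 = 68.1 × A^0.307  ⇒  A^0.307 = 130/68.1 = 1.909
ln A = ln(1.909) / 0.307 = 0.6466 / 0.307 = 2.1060
A = e^2.1060 ≈ 8.216 km²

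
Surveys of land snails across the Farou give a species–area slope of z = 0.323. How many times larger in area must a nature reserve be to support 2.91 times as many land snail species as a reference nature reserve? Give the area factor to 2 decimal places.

(A₂/A₁)^0.323 = 2.91, so A₂/A₁ = 2.91^(1/0.323) = 2.91^3.096
ln(A₂/A₁) = ln 2.91 / 0.323 = 1.0682 / 0.323 = 3.3070
A₂/A₁ = e^3.3070 ≈ 27.3

27.30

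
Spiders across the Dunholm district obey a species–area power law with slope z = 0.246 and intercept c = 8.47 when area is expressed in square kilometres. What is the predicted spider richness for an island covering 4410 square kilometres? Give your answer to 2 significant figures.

S = 8.47 × 4410^0.246
ln S = ln 8.47 + 0.246 × ln 4410 = 2.1365 + 0.246 × 8.3916 = 4.2009
S = e^4.2009 ≈ 66.74

67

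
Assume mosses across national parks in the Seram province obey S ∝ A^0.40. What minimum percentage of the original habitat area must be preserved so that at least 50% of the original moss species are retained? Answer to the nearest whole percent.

Need (A_new/A_old)^0.4 = 0.5, so A_new/A_old = 0.5^(1/0.4) = 0.5^2.5
ln(A_new/A_old) = ln 0.5 / 0.4 = -0.6931 / 0.4 = -1.7329
A_new/A_old = e^-1.7329 ≈ 0.1768

18%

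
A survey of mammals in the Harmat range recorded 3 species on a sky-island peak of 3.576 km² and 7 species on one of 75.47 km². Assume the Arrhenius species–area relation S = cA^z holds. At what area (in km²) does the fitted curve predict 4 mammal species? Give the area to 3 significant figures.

10.1 km²

z = ln(7/3) / ln(75.47/3.576) = 0.8473 / 3.0495 = 0.2778
c = 3 / 3.576^0.2778 = 3 / 1.425 = 2.106
A = (4/2.106)^(1/0.2778) ⇒ ln A = ln(1.9)/0.2778 = 2.3096
A = e^2.3096 ≈ 10.07 km²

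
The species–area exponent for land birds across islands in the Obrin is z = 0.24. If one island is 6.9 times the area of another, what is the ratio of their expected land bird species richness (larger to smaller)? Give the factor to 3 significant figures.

1.59

S₂/S₁ = (A₂/A₁)^z = 6.9^0.24
ln(S₂/S₁) = 0.24 × ln 6.9 = 0.24 × 1.9315 = 0.4636
S₂/S₁ = e^0.4636 ≈ 1.59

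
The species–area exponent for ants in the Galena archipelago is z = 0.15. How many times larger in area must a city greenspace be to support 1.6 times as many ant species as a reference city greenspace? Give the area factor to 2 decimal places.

22.95

(A₂/A₁)^0.15 = 1.6, so A₂/A₁ = 1.6^(1/0.15) = 1.6^6.667
ln(A₂/A₁) = ln 1.6 / 0.15 = 0.4700 / 0.15 = 3.1334
A₂/A₁ = e^3.1334 ≈ 22.95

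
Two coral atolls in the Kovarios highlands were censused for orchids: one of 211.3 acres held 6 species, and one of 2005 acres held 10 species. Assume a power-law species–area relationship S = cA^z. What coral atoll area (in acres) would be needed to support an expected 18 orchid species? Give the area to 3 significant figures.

26700 acres

z = ln(10/6) / ln(2005/211.3) = 0.5108 / 2.2501 = 0.2270
c = 6 / 211.3^0.2270 = 6 / 3.371 = 1.78
A = (18/1.78)^(1/0.2270) ⇒ ln A = ln(10.11)/0.2270 = 10.1925
A = e^10.1925 ≈ 26703 acres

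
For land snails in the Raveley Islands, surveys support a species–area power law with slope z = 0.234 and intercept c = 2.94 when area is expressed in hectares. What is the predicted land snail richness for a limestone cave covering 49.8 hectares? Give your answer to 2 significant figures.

S = 2.94 × 49.8^0.234 = 2.94 × 2.495 ≈ 7.337

7.3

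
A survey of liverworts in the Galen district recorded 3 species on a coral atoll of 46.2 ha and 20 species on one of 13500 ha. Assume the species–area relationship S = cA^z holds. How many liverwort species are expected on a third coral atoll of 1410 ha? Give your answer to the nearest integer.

9

z = ln(20/3) / ln(13500/46.2) = 1.8971 / 5.6775 = 0.3341
c = 3 / 46.2^0.3341 = 3 / 3.599 = 0.8335
S₃ = 0.8335 × 1410^0.3341 = 0.8335 × 11.28 ≈ 9.401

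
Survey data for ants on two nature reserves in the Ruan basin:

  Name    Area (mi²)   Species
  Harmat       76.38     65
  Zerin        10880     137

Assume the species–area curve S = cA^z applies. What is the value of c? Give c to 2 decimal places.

33.87

z = ln(S₂/S₁) / ln(A₂/A₁) = ln(137/65) / ln(10880/76.38) = 0.7456 / 4.9590 = 0.1504
c = S₁ / A₁^z = 65 / 76.38^0.1504 = 65 / 1.919 = 33.87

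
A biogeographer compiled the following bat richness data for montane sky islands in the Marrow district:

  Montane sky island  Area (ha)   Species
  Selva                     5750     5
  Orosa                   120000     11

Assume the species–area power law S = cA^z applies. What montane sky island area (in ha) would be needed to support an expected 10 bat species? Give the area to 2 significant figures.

z = ln(11/5) / ln(120000/5750) = 0.7885 / 3.0383 = 0.2595
c = 5 / 5750^0.2595 = 5 / 9.455 = 0.5288
A = (10/0.5288)^(1/0.2595) ⇒ ln A = ln(18.91)/0.2595 = 11.3280
A = e^11.3280 ≈ 83114 ha

83000 ha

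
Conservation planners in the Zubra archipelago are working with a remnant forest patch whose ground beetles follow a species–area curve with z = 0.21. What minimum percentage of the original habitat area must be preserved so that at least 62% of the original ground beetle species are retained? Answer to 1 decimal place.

10.3%

Need (A_new/A_old)^0.21 = 0.62, so A_new/A_old = 0.62^(1/0.21) = 0.62^4.762
ln(A_new/A_old) = ln 0.62 / 0.21 = -0.4780 / 0.21 = -2.2764
A_new/A_old = e^-2.2764 ≈ 0.1027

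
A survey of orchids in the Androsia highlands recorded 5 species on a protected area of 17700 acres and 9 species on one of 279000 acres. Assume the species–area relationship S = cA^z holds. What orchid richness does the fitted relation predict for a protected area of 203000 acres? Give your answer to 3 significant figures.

z = ln(9/5) / ln(279000/17700) = 0.5878 / 2.7576 = 0.2131
c = 5 / 17700^0.2131 = 5 / 8.044 = 0.6216
S₃ = 0.6216 × 203000^0.2131 = 0.6216 × 13.53 ≈ 8.41

8.41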